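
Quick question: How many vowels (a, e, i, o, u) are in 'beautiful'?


Vowels in 'beautiful': e, a, u, i, u = 5 vowels.

5


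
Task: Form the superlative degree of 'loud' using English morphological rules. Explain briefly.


Apply superlative formation (add -est): 'loud' -> 'loudest'.

loudest


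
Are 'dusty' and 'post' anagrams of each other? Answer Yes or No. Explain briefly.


Sorted letters of 'dusty': 'dstuy'
Sorted letters of 'post': 'opst'
They do not match.

No


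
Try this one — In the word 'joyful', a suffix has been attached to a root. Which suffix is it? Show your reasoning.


The word 'joyful' = 'joy' (root) + '-ful' (suffix). The suffix is '-ful'.

ful


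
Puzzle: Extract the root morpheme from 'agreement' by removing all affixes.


Remove suffix '-ment' from 'agreement' to get root 'agree'.

agree


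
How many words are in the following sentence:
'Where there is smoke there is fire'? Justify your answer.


Split into words: Where | there | is | smoke | there | is | fire = 7 words.

7


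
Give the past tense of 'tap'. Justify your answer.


Apply rule: Double final consonant and add -ed. 'tap' becomes 'tapped'.

tapped


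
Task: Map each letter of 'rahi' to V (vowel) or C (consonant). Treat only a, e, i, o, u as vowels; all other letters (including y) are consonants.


Letter mapping: r = C, a = V, h = C, i = V.

CVCV


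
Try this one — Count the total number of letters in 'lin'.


Spell out 'lin' and number each letter: l(1), i(2), n(3). Total: 3 letters.

3


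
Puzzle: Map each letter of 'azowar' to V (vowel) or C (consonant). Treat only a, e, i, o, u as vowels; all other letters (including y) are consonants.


Letter mapping: a = V, z = C, o = V, w = C, a = V, r = C.

VCVCVC


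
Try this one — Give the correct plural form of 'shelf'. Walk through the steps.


Apply rule: Change -f to -ves. 'shelf' becomes 'shelves'.

shelves


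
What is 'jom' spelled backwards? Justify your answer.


Reverse 'jom' character by character: 'moj'.

moj


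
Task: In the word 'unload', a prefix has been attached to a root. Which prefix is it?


The word 'unload' = 'un' (prefix) + 'load' (root). The prefix is 'un'.

un


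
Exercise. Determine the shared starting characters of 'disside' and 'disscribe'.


Compare from the start: 4 characters match: 'diss'. Mismatch at position 5: 'i' vs 'c'.

diss


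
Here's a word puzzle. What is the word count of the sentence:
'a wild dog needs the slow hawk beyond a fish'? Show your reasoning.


Split into words: a | wild | dog | needs | the | slow | hawk | beyond | a | fish = 10 words.

10


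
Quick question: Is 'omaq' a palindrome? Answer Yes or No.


Forward: 'omaq'
Reversed: 'qamo'
They differ.

No


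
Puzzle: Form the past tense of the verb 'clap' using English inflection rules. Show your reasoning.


Apply rule: Double final consonant and add -ed. 'clap' becomes 'clapped'.

clapped


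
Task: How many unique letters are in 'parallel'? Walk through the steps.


Unique letters in 'parallel': {a, e, l, p, r} = 5 distinct letters.

5


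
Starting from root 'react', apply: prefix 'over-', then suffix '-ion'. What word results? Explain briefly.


Step 1: Add prefix 'over-' to 'react' = 'overreact'
Step 2: Add suffix '-ion' to 'overreact' = 'overreaction'

overreaction


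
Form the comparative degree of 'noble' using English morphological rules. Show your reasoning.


Apply comparative formation (ends in e: add -r): 'noble' -> 'nobler'.

nobler


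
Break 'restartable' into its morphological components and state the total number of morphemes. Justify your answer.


Step 1: Identify prefix: 're' (meaning: again)
Step 2: Identify root: 'start'
Step 3: Identify suffix(es): 'able'
Decomposition: re- (prefix: again) + start (root) + -able (suffix: capable of)
Total morphemes: 3

3 morphemes (re- (prefix: again) + start (root) + -able (suffix: capable of))


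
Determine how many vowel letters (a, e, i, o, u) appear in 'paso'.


Vowels in 'paso': a, o = 2 vowels.

2


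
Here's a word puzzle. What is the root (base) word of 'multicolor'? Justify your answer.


Remove prefix 'multi' from 'multicolor' to get root 'color'.

color


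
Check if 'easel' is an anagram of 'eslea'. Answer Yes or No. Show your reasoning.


Sorted letters of 'easel': 'aeels'
Sorted letters of 'eslea': 'aeels'
They match.

Yes


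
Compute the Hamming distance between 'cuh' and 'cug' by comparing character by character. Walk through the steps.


Alignment:
Position 1: 'c' vs 'c' = match
Position 2: 'u' vs 'u' = match
Position 3: 'h' vs 'g' = DIFFER
Total differences: 1

1


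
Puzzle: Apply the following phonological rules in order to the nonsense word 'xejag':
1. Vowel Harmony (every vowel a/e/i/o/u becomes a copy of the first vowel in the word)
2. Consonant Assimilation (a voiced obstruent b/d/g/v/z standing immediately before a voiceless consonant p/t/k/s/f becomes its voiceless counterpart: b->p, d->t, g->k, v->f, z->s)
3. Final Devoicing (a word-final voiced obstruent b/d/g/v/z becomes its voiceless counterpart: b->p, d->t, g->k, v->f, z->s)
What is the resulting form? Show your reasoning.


Starting form: 'xejag'
Rule 1: Vowel Harmony: all vowels become 'e' (matching first vowel). 'xejag' -> 'xejeg'
Rule 2: Consonant Assimilation: no voiced obstruent (b/d/g/v/z) stands immediately before a voiceless consonant (p/t/k/s/f). No change.
Rule 3: Final Devoicing: word-final voiced obstruent 'g' becomes voiceless 'k'. 'xejeg' -> 'xejek'
Final form: 'xejek'

xejek


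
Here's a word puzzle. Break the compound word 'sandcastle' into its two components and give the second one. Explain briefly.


Split 'sandcastle' into 'sand' + 'castle'. The second part is 'castle'.

castle


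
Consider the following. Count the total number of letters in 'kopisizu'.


Spell out 'kopisizu' and number each letter: k(1), o(2), p(3), i(4), s(5), i(6), z(7), u(8). Total: 8 letters.

8


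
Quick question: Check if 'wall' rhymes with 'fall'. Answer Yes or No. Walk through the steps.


Rime (stressed vowel + following sounds) of 'wall': -all = /ɔːl/
Rime of 'fall': -all = /ɔːl/
/ɔːl/ and /ɔːl/ are the same ending sound, so the words rhyme.

Yes


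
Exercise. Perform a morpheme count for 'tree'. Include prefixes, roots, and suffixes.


Decomposition: tree (free morpheme) = 1 morpheme(s)

1 morphemes


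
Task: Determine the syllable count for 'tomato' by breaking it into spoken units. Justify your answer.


Break 'tomato' into syllables: to-ma-to -> to | ma | to = 3 syllables

3 syllables


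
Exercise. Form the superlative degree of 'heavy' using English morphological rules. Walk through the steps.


Apply superlative formation (consonant + y: change y to i, add -est): 'heavy' -> 'heaviest'.

heaviest


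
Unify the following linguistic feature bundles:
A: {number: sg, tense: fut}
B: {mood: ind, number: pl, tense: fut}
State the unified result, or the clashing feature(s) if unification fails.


Compare features:
mood: A=_ vs B=ind -> unified: ind
number: A=sg vs B=pl -> CLASH
tense: A=fut vs B=fut -> unified: fut
Clash detected on feature 'number' (sg vs pl); unification fails.

CLASH on 'number' (sg vs pl)


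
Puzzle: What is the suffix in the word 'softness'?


The word 'softness' = 'soft' (root) + '-ness' (suffix). The suffix is '-ness'.

ness


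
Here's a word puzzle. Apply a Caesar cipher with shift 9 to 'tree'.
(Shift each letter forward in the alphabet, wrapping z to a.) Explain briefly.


Shift each letter by 9: t -> c, r -> a, e -> n, e -> n. Result: 'cann'.

cann


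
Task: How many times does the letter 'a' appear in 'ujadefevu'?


Letter 'a' in 'ujadefevu': found at position(s) 3 = 1 occurrence(s).

1


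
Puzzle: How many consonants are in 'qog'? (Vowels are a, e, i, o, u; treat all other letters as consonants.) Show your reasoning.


Consonants in 'qog': q, g = 2 consonants.

2


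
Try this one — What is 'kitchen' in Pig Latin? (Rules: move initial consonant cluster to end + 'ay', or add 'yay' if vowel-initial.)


'kitchen': move consonant cluster 'k' to end and add 'ay': 'itchenkay'.

itchenkay


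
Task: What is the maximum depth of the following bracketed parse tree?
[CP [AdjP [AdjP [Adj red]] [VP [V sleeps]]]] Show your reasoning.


Count bracket nesting levels:
'[' at pos 0: depth = 1
'[' at pos 4: depth = 2
'[' at pos 10: depth = 3
'[' at pos 16: depth = 4
'[' at pos 27: depth = 3
'[' at pos 31: depth = 4
Maximum depth reached: 4

4


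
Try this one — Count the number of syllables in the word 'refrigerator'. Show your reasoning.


Break 'refrigerator' into syllables: re-frig-er-a-tor -> re | frig | er | a | tor = 5 syllables

5 syllables


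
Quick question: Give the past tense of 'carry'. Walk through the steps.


Apply rule: Change -y to -ied. 'carry' becomes 'carried'.

carried


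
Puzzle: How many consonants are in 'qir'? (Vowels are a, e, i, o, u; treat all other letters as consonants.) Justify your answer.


Consonants in 'qir': q, r = 2 consonants.

2


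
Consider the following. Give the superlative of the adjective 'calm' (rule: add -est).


Apply superlative formation (add -est): 'calm' -> 'calmest'.

calmest


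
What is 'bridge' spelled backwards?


Reverse 'bridge' character by character: 'egdirb'.

egdirb


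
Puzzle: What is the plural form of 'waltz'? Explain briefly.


Apply rule: Add -es (sibilant/fricative ending). 'waltz' becomes 'waltzes'.

waltzes


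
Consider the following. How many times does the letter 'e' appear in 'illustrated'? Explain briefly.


Letter 'e' in 'illustrated': found at position(s) 10 = 1 occurrence(s).

1


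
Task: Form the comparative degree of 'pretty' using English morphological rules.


Apply comparative formation (consonant + y: change y to i, add -er): 'pretty' -> 'prettier'.

prettier


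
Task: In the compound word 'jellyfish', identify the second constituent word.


Split 'jellyfish' into 'jelly' + 'fish'. The second part is 'fish'.

fish


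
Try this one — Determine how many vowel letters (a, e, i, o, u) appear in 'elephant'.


Vowels in 'elephant': e, e, a = 3 vowels.

3


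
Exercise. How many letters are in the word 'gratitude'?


Spell out 'gratitude' and number each letter: g(1), r(2), a(3), t(4), i(5), t(6), u(7), d(8), e(9). Total: 9 letters.

9


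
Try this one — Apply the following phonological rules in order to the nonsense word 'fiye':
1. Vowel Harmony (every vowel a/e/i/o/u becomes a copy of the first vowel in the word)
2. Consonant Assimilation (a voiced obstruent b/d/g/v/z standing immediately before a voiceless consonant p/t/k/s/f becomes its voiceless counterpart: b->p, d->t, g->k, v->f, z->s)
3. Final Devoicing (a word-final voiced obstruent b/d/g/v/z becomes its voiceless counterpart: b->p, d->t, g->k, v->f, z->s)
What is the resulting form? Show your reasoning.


Starting form: 'fiye'
Rule 1: Vowel Harmony: all vowels become 'i' (matching first vowel). 'fiye' -> 'fiyi'
Rule 2: Consonant Assimilation: no voiced obstruent (b/d/g/v/z) stands immediately before a voiceless consonant (p/t/k/s/f). No change.
Rule 3: Final Devoicing: the word ends in the vowel 'i', not a consonant. No change.
Final form: 'fiyi'

fiyi


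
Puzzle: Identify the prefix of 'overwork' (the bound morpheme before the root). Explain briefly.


The word 'overwork' = 'over' (prefix) + 'work' (root). The prefix is 'over'.

over


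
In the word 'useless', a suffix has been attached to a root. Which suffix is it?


The word 'useless' = 'use' (root) + '-less' (suffix). The suffix is '-less'.

less


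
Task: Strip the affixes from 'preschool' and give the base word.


Remove prefix 'pre' from 'preschool' to get root 'school'.

school


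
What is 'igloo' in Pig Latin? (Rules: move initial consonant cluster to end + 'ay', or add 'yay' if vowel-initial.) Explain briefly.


'igloo' starts with a vowel, so add 'yay': 'iglooyay'.

iglooyay


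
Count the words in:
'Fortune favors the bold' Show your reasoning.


Split into words: Fortune | favors | the | bold = 4 words.

4


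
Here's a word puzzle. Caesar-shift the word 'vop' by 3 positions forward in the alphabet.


Shift each letter by 3: v -> y, o -> r, p -> s. Result: 'yrs'.

yrs


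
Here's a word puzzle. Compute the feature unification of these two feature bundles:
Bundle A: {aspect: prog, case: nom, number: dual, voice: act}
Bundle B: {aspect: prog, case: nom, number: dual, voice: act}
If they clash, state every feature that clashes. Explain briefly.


Compare features:
aspect: A=prog vs B=prog -> unified: prog
case: A=nom vs B=nom -> unified: nom
number: A=dual vs B=dual -> unified: dual
voice: A=act vs B=act -> unified: act
No clashes found.

Unified: {aspect: prog, case: nom, number: dual, voice: act}


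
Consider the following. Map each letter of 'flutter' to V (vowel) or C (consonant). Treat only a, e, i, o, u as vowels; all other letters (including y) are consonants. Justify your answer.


Letter mapping: f = C, l = C, u = V, t = C, t = C, e = V, r = C.

CCVCCVC


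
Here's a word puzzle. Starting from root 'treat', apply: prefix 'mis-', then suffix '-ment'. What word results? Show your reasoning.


Step 1: Add prefix 'mis-' to 'treat' = 'mistreat'
Step 2: Add suffix '-ment' to 'mistreat' = 'mistreatment'

mistreatment


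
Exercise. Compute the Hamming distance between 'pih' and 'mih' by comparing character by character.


Alignment:
Position 1: 'p' vs 'm' = DIFFER
Position 2: 'i' vs 'i' = match
Position 3: 'h' vs 'h' = match
Total differences: 1

1


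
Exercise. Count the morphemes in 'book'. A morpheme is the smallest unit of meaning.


Decomposition: book (free morpheme) = 1 morpheme(s)

1 morphemes


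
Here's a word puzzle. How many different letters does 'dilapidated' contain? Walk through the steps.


Unique letters in 'dilapidated': {a, d, e, i, l, p, t} = 7 distinct letters.

7


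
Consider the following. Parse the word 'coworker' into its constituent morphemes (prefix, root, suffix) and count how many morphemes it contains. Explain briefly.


Step 1: Identify prefix: 'co' (meaning: together)
Step 2: Identify root: 'work'
Step 3: Identify suffix(es): 'er'
Decomposition: co- (prefix: together) + work (root) + -er (suffix: one who)
Total morphemes: 3

3 morphemes (co- (prefix: together) + work (root) + -er (suffix: one who))


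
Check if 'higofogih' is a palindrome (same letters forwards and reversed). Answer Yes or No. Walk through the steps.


Forward: 'higofogih'
Reversed: 'higofogih'
They are identical.

Yes


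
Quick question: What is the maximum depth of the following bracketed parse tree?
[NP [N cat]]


Count bracket nesting levels:
'[' at pos 0: depth = 1
'[' at pos 4: depth = 2
Maximum depth reached: 2

2


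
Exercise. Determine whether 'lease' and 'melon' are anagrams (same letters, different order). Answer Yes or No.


Sorted letters of 'lease': 'aeels'
Sorted letters of 'melon': 'elmno'
They do not match.

No


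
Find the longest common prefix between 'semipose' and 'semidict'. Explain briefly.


Compare from the start: 4 characters match: 'semi'. Mismatch at position 5: 'p' vs 'd'.

semi


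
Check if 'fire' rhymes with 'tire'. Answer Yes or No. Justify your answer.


Rime (stressed vowel + following sounds) of 'fire': -ire = /aɪər/
Rime of 'tire': -ire = /aɪər/
/aɪər/ and /aɪər/ are the same ending sound, so the words rhyme.

Yes


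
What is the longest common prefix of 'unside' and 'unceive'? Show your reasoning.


Compare from the start: 2 characters match: 'un'. Mismatch at position 3: 's' vs 'c'.

un


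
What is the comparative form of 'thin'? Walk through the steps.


Apply comparative formation (double final consonant, add -er): 'thin' -> 'thinner'.

thinner


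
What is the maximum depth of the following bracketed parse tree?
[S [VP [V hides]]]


Count bracket nesting levels:
'[' at pos 0: depth = 1
'[' at pos 3: depth = 2
'[' at pos 7: depth = 3
Maximum depth reached: 3

3


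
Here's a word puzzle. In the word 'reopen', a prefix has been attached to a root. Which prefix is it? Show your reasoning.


The word 'reopen' = 're' (prefix) + 'open' (root). The prefix is 're'.

re


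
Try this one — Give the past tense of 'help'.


Apply rule: Add -ed. 'help' becomes 'helped'.

helped


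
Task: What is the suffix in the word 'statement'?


The word 'statement' = 'state' (root) + '-ment' (suffix). The suffix is '-ment'.

ment


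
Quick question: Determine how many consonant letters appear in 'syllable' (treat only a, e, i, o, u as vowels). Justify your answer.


Consonants in 'syllable': s, y, l, l, b, l = 6 consonants.

6


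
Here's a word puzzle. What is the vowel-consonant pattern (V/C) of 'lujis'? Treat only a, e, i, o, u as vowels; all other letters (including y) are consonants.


Letter mapping: l = C, u = V, j = C, i = V, s = C.

CVCVC


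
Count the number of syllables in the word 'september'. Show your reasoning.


Break 'september' into syllables: sep-tem-ber -> sep | tem | ber = 3 syllables

3 syllables


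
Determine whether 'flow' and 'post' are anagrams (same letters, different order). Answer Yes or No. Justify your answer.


Sorted letters of 'flow': 'flow'
Sorted letters of 'post': 'opst'
They do not match.

No


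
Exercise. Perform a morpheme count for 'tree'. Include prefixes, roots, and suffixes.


Decomposition: tree (free morpheme) = 1 morpheme(s)

1 morphemes


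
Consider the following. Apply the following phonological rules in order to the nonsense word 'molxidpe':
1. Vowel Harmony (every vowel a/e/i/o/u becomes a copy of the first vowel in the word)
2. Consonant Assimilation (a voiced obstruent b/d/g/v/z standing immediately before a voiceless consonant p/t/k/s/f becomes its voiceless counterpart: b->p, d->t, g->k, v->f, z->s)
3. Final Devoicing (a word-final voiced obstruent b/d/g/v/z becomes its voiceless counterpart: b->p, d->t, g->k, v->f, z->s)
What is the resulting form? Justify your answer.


Starting form: 'molxidpe'
Rule 1: Vowel Harmony: all vowels become 'o' (matching first vowel). 'molxidpe' -> 'molxodpo'
Rule 2: Consonant Assimilation: voiced obstruent before voiceless consonant becomes voiceless ('dp' -> 'tp'). 'molxodpo' -> 'molxotpo'
Rule 3: Final Devoicing: the word ends in the vowel 'o', not a consonant. No change.
Final form: 'molxotpo'

molxotpo


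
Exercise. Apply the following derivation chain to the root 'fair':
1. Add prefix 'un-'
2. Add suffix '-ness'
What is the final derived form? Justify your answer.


Step 1: Add prefix 'un-' to 'fair' = 'unfair'
Step 2: Add suffix '-ness' to 'unfair' = 'unfairness'

unfairness


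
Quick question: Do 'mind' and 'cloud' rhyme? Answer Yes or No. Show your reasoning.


Rime (stressed vowel + following sounds) of 'mind': -ind = /aɪnd/
Rime of 'cloud': -oud = /aʊd/
/aɪnd/ and /aʊd/ are different ending sounds, so the words do not rhyme.

No


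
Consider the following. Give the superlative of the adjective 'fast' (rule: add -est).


Apply superlative formation (add -est): 'fast' -> 'fastest'.

fastest


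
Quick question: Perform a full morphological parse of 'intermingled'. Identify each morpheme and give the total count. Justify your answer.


Step 1: Identify prefix: 'inter' (meaning: between)
Step 2: Identify root: 'mingle'
Step 3: Identify suffix(es): 'ed'
Decomposition: inter- (prefix: between) + mingle (root) + -ed (suffix: past)
Total morphemes: 3

3 morphemes (inter- (prefix: between) + mingle (root) + -ed (suffix: past))


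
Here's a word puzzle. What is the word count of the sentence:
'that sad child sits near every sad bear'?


Split into words: that | sad | child | sits | near | every | sad | bear = 8 words.

8


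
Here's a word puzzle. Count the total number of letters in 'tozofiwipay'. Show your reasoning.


Spell out 'tozofiwipay' and number each letter: t(1), o(2), z(3), o(4), f(5), i(6), w(7), i(8), p(9), a(10), y(11). Total: 11 letters.

11


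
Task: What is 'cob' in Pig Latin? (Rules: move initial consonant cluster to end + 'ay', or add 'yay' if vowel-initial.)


'cob': move consonant cluster 'c' to end and add 'ay': 'obcay'.

obcay


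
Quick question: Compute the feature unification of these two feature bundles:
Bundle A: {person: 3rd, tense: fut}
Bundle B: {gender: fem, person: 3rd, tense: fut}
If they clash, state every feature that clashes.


Compare features:
gender: A=_ vs B=fem -> unified: fem
person: A=3rd vs B=3rd -> unified: 3rd
tense: A=fut vs B=fut -> unified: fut
No clashes found.

Unified: {gender: fem, person: 3rd, tense: fut}


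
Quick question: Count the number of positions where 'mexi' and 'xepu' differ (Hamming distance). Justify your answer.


Alignment:
Position 1: 'm' vs 'x' = DIFFER
Position 2: 'e' vs 'e' = match
Position 3: 'x' vs 'p' = DIFFER
Position 4: 'i' vs 'u' = DIFFER
Total differences: 3

3


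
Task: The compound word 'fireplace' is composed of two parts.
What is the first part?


Split 'fireplace' into 'fire' + 'place'. The first part is 'fire'.

fire


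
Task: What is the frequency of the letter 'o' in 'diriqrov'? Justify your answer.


Letter 'o' in 'diriqrov': found at position(s) 7 = 1 occurrence(s).

1


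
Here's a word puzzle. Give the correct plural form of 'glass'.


Apply rule: Add -es (sibilant/fricative ending). 'glass' becomes 'glasses'.

glasses


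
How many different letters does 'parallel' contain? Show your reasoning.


Unique letters in 'parallel': {a, e, l, p, r} = 5 distinct letters.

5


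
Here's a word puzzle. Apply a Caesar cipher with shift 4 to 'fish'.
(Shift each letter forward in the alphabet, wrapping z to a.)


Shift each letter by 4: f -> j, i -> m, s -> w, h -> l. Result: 'jmwl'.

jmwl


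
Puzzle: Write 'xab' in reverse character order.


Reverse 'xab' character by character: 'bax'.

bax


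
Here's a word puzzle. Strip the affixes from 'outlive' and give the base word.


Remove prefix 'out' from 'outlive' to get root 'live'.

live


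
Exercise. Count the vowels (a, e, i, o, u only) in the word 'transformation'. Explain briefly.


Vowels in 'transformation': a, o, a, i, o = 5 vowels.

5


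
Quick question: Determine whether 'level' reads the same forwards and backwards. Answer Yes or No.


Forward: 'level'
Reversed: 'level'
They are identical.

Yes


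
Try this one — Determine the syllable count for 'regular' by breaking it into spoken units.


Break 'regular' into syllables: reg-u-lar -> reg | u | lar = 3 syllables

3 syllables


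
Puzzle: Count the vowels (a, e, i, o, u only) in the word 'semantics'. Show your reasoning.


Vowels in 'semantics': e, a, i = 3 vowels.

3


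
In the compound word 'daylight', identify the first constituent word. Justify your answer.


Split 'daylight' into 'day' + 'light'. The first part is 'day'.

day


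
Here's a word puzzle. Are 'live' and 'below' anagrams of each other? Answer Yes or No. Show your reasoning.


Sorted letters of 'live': 'eilv'
Sorted letters of 'below': 'below'
They do not match.

No


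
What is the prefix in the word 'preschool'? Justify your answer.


The word 'preschool' = 'pre' (prefix) + 'school' (root). The prefix is 'pre'.

pre


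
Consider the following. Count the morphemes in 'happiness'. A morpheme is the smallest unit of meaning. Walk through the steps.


Decomposition: happy (root) + -ness (suffix) = 2 morpheme(s)

2 morphemes


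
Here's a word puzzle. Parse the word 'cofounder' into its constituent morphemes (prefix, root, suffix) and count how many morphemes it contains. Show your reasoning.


Step 1: Identify prefix: 'co' (meaning: together)
Step 2: Identify root: 'found'
Step 3: Identify suffix(es): 'er'
Decomposition: co- (prefix: together) + found (root) + -er (suffix: one who)
Total morphemes: 3

3 morphemes (co- (prefix: together) + found (root) + -er (suffix: one who))


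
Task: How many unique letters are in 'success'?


Unique letters in 'success': {c, e, s, u} = 4 distinct letters.

4


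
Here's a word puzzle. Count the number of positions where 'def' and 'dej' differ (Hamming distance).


Alignment:
Position 1: 'd' vs 'd' = match
Position 2: 'e' vs 'e' = match
Position 3: 'f' vs 'j' = DIFFER
Total differences: 1

1


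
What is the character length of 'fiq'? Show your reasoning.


Spell out 'fiq' and number each letter: f(1), i(2), q(3). Total: 3 letters.

3


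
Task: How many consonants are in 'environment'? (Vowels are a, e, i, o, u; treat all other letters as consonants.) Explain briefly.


Consonants in 'environment': n, v, r, n, m, n, t = 7 consonants.

7


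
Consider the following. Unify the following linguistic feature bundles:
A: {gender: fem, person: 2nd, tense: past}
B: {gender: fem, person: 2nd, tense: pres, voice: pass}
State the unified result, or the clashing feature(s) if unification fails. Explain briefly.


Compare features:
gender: A=fem vs B=fem -> unified: fem
person: A=2nd vs B=2nd -> unified: 2nd
tense: A=past vs B=pres -> CLASH
voice: A=_ vs B=pass -> unified: pass
Clash detected on feature 'tense' (past vs pres); unification fails.

CLASH on 'tense' (past vs pres)


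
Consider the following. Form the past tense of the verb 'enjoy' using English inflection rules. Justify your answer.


Apply rule: Add -ed. 'enjoy' becomes 'enjoyed'.

enjoyed


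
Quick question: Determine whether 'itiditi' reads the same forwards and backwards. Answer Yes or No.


Forward: 'itiditi'
Reversed: 'itiditi'
They are identical.

Yes


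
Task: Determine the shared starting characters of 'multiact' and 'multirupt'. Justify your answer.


Compare from the start: 5 characters match: 'multi'. Mismatch at position 6: 'a' vs 'r'.

multi


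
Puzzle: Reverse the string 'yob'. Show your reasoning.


Reverse 'yob' character by character: 'boy'.

boy


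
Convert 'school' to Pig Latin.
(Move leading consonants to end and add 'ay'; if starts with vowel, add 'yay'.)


'school': move consonant cluster 'sch' to end and add 'ay': 'oolschay'.

oolschay


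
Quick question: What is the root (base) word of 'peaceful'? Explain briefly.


Remove suffix '-ful' from 'peaceful' to get root 'peace'.

peace


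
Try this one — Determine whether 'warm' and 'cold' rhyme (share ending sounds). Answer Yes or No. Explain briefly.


Rime (stressed vowel + following sounds) of 'warm': -arm = /ɔːrm/
Rime of 'cold': -old = /oʊld/
/ɔːrm/ and /oʊld/ are different ending sounds, so the words do not rhyme.

No


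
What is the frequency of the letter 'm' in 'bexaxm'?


Letter 'm' in 'bexaxm': found at position(s) 6 = 1 occurrence(s).

1


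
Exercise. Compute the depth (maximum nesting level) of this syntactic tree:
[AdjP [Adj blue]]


Count bracket nesting levels:
'[' at pos 0: depth = 1
'[' at pos 6: depth = 2
Maximum depth reached: 2

2


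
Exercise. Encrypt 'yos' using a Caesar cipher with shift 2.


Shift each letter by 2: y -> a, o -> q, s -> u. Result: 'aqu'.

aqu


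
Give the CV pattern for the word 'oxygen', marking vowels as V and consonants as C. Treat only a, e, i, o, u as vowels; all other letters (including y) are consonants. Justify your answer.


Letter mapping: o = V, x = C, y = C, g = C, e = V, n = C.

VCCCVC


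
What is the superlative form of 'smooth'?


Apply superlative formation (add -est): 'smooth' -> 'smoothest'.

smoothest


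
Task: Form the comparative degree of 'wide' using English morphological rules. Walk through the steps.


Apply comparative formation (ends in e: add -r): 'wide' -> 'wider'.

wider


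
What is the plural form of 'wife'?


Apply rule: Change -fe to -ves. 'wife' becomes 'wives'.

wives


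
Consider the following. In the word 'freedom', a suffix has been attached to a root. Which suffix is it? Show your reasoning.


The word 'freedom' = 'free' (root) + '-dom' (suffix). The suffix is '-dom'.

dom


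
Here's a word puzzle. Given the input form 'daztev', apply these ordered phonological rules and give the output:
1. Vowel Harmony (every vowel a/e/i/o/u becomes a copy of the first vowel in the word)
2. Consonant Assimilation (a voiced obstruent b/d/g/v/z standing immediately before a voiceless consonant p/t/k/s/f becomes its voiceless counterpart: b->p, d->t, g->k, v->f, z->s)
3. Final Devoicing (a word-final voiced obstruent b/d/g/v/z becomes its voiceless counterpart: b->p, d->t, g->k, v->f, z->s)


Starting form: 'daztev'
Rule 1: Vowel Harmony: all vowels become 'a' (matching first vowel). 'daztev' -> 'daztav'
Rule 2: Consonant Assimilation: voiced obstruent before voiceless consonant becomes voiceless ('zt' -> 'st'). 'daztav' -> 'dastav'
Rule 3: Final Devoicing: word-final voiced obstruent 'v' becomes voiceless 'f'. 'dastav' -> 'dastaf'
Final form: 'dastaf'

dastaf


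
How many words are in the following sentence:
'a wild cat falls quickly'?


Split into words: a | wild | cat | falls | quickly = 5 words.

5


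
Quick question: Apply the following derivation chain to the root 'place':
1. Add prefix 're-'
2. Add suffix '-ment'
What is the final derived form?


Step 1: Add prefix 're-' to 'place' = 'replace'
Step 2: Add suffix '-ment' to 'replace' = 'replacement'

replacement


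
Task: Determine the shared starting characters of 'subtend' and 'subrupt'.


Compare from the start: 3 characters match: 'sub'. Mismatch at position 4: 't' vs 'r'.

sub


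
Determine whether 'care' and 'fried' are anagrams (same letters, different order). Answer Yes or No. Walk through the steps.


Sorted letters of 'care': 'acer'
Sorted letters of 'fried': 'defir'
They do not match.

No


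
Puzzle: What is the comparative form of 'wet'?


Apply comparative formation (double final consonant, add -er): 'wet' -> 'wetter'.

wetter


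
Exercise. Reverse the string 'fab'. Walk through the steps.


Reverse 'fab' character by character: 'baf'.

baf


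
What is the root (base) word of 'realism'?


Remove suffix '-ism' from 'realism' to get root 'real'.

real


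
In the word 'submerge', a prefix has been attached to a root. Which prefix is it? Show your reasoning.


The word 'submerge' = 'sub' (prefix) + 'merge' (root). The prefix is 'sub'.

sub


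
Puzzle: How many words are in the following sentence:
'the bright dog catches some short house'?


Split into words: the | bright | dog | catches | some | short | house = 7 words.

7


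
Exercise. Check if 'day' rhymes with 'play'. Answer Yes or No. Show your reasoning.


Rime (stressed vowel + following sounds) of 'day': -ay = /eɪ/
Rime of 'play': -ay = /eɪ/
/eɪ/ and /eɪ/ are the same ending sound, so the words rhyme.

Yes


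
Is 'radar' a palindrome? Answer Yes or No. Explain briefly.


Forward: 'radar'
Reversed: 'radar'
They are identical.

Yes


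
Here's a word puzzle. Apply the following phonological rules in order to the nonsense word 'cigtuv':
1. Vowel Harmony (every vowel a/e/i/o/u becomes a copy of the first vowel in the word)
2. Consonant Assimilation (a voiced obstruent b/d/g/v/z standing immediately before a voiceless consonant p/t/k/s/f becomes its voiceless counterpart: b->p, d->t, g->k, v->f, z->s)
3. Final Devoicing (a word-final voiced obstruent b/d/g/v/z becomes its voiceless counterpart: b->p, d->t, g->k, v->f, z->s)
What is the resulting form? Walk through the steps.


Starting form: 'cigtuv'
Rule 1: Vowel Harmony: all vowels become 'i' (matching first vowel). 'cigtuv' -> 'cigtiv'
Rule 2: Consonant Assimilation: voiced obstruent before voiceless consonant becomes voiceless ('gt' -> 'kt'). 'cigtiv' -> 'ciktiv'
Rule 3: Final Devoicing: word-final voiced obstruent 'v' becomes voiceless 'f'. 'ciktiv' -> 'ciktif'
Final form: 'ciktif'

ciktif


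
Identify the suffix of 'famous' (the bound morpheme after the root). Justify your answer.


The word 'famous' = 'fame' (root) + '-ous' (suffix). The suffix is '-ous'.

ous


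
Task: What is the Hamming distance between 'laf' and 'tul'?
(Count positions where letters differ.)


Alignment:
Position 1: 'l' vs 't' = DIFFER
Position 2: 'a' vs 'u' = DIFFER
Position 3: 'f' vs 'l' = DIFFER
Total differences: 3

3


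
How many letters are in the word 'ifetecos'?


Spell out 'ifetecos' and number each letter: i(1), f(2), e(3), t(4), e(5), c(6), o(7), s(8). Total: 8 letters.

8


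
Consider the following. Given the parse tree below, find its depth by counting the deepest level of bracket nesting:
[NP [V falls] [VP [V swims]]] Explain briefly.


Count bracket nesting levels:
'[' at pos 0: depth = 1
'[' at pos 4: depth = 2
'[' at pos 14: depth = 2
'[' at pos 18: depth = 3
Maximum depth reached: 3

3


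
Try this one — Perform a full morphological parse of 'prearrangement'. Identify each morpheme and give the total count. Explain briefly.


Step 1: Identify prefix: 'pre' (meaning: before)
Step 2: Identify root: 'arrange'
Step 3: Identify suffix(es): 'ment'
Decomposition: pre- (prefix: before) + arrange (root) + -ment (suffix: action/result)
Total morphemes: 3

3 morphemes (pre- (prefix: before) + arrange (root) + -ment (suffix: action/result))


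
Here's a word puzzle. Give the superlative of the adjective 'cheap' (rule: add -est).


Apply superlative formation (add -est): 'cheap' -> 'cheapest'.

cheapest


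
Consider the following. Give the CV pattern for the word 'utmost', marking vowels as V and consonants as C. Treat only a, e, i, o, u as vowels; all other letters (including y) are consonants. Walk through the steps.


Letter mapping: u = V, t = C, m = C, o = V, s = C, t = C.

VCCVCC


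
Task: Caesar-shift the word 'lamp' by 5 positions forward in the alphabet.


Shift each letter by 5: l -> q, a -> f, m -> r, p -> u. Result: 'qfru'.

qfru


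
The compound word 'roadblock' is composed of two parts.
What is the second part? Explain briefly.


Split 'roadblock' into 'road' + 'block'. The second part is 'block'.

block


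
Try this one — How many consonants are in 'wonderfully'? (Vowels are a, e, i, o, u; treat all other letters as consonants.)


Consonants in 'wonderfully': w, n, d, r, f, l, l, y = 8 consonants.

8


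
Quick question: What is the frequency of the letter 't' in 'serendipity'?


Letter 't' in 'serendipity': found at position(s) 10 = 1 occurrence(s).

1


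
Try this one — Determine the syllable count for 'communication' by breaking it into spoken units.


Break 'communication' into syllables: com-mu-ni-ca-tion -> com | mu | ni | ca | tion = 5 syllables

5 syllables


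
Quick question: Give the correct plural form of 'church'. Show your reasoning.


Apply rule: Add -es (sibilant/fricative ending). 'church' becomes 'churches'.

churches


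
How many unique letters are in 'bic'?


Unique letters in 'bic': {b, c, i} = 3 distinct letters.

3


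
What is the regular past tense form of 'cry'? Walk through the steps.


Apply rule: Change -y to -ied. 'cry' becomes 'cried'.

cried


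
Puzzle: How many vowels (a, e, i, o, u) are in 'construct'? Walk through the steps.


Vowels in 'construct': o, u = 2 vowels.

2


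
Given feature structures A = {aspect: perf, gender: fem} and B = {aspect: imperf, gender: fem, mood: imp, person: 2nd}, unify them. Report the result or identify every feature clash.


Compare features:
aspect: A=perf vs B=imperf -> CLASH
gender: A=fem vs B=fem -> unified: fem
mood: A=_ vs B=imp -> unified: imp
person: A=_ vs B=2nd -> unified: 2nd
Clash detected on feature 'aspect' (perf vs imperf); unification fails.

CLASH on 'aspect' (perf vs imperf)


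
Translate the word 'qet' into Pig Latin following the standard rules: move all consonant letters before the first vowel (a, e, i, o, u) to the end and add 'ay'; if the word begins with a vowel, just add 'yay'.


'qet': move consonant cluster 'q' to end and add 'ay': 'etqay'.

etqay


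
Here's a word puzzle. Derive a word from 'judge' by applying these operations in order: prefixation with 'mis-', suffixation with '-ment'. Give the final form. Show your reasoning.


Step 1: Add prefix 'mis-' to 'judge' = 'misjudge'
Step 2: Add suffix '-ment' to 'misjudge' = 'misjudgment'

misjudgment


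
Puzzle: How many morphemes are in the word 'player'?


Decomposition: play (root) + -er (suffix) = 2 morpheme(s)

2 morphemes


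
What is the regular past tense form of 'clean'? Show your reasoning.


Apply rule: Add -ed. 'clean' becomes 'cleaned'.

cleaned


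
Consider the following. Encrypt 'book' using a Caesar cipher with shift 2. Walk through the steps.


Shift each letter by 2: b -> d, o -> q, o -> q, k -> m. Result: 'dqqm'.

dqqm


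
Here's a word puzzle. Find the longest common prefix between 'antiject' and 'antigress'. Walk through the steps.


Compare from the start: 4 characters match: 'anti'. Mismatch at position 5: 'j' vs 'g'.

anti


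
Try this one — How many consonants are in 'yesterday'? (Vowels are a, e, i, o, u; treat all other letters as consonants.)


Consonants in 'yesterday': y, s, t, r, d, y = 6 consonants.

6


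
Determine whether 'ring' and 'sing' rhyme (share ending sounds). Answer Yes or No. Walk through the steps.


Rime (stressed vowel + following sounds) of 'ring': -ing = /ɪŋ/
Rime of 'sing': -ing = /ɪŋ/
/ɪŋ/ and /ɪŋ/ are the same ending sound, so the words rhyme.

Yes


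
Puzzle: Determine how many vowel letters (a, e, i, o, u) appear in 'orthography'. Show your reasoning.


Vowels in 'orthography': o, o, a = 3 vowels.

3


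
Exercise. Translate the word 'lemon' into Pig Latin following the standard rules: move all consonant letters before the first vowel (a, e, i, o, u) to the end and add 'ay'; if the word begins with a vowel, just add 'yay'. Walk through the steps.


'lemon': move consonant cluster 'l' to end and add 'ay': 'emonlay'.

emonlay


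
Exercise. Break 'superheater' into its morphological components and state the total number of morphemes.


Step 1: Identify prefix: 'super' (meaning: above)
Step 2: Identify root: 'heat'
Step 3: Identify suffix(es): 'er'
Decomposition: super- (prefix: above) + heat (root) + -er (suffix: one who)
Total morphemes: 3

3 morphemes (super- (prefix: above) + heat (root) + -er (suffix: one who))


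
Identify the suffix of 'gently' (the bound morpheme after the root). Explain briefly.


The word 'gently' = 'gentle' (root) + '-ly' (suffix). The suffix is '-ly'.

ly


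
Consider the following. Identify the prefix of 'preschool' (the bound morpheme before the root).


The word 'preschool' = 'pre' (prefix) + 'school' (root). The prefix is 'pre'.

pre


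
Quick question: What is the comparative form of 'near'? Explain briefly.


Apply comparative formation (add -er): 'near' -> 'nearer'.

nearer


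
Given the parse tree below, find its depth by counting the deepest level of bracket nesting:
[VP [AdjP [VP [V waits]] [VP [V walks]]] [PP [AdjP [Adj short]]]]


Count bracket nesting levels:
'[' at pos 0: depth = 1
'[' at pos 4: depth = 2
'[' at pos 10: depth = 3
'[' at pos 14: depth = 4
'[' at pos 25: depth = 3
'[' at pos 29: depth = 4
'[' at pos 41: depth = 2
'[' at pos 45: depth = 3
'[' at pos 51: depth = 4
Maximum depth reached: 4

4


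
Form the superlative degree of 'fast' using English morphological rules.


Apply superlative formation (add -est): 'fast' -> 'fastest'.

fastest
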